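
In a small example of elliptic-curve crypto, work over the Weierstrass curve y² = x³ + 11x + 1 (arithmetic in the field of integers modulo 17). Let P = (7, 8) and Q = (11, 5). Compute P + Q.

(7, 9)

(7, 8) + (11, 5). λ = (5 - 8)/(11 - 7) ≡ 14/4 mod 17. 4⁻¹ ≡ 13 (mod 17), so λ ≡ 12.
  x = λ² - 7 - 11 = 144 - 18 ≡ 7; y = λ·(7 - 7) - 8 ≡ 9. → (7, 9)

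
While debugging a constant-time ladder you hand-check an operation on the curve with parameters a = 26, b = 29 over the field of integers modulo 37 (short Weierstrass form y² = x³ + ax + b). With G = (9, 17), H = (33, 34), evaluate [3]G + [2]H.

(16, 8)

First 3G:
Repeated addition: build up to 3G.
2G: tangent at (9, 17): λ = (3·9² + 26)/(2·17) ≡ 10/34. 34⁻¹ ≡ 12 (mod 37) since 34·12 = 408 ≡ 1, so λ ≡ 10·12 ≡ 9.
  x = λ² - 9 - 9 = 81 - 18 ≡ 26; y = λ·(9 - 26) - 17 ≡ 15. → (26, 15)
3G: (26, 15) + (9, 17). λ = (17 - 15)/(9 - 26) ≡ 2/20 mod 37. 20⁻¹ ≡ 13 (mod 37), so λ ≡ 26.
  x = λ² - 26 - 9 = 676 - 35 ≡ 12; y = λ·(26 - 12) - 15 ≡ 16. → (12, 16)
3G = (12, 16).
Next 2H:
Repeated addition: build up to 2H.
2H: tangent at (33, 34): λ = (3·33² + 26)/(2·34) ≡ 0/31. 31⁻¹ ≡ 6 (mod 37), so λ ≡ 0·6 ≡ 0.
  x = λ² - 33 - 33 = 0 - 66 ≡ 8; y = λ·(33 - 8) - 34 ≡ 3. → (8, 3)
2H = (8, 3).
Finally 3G + 2H:
(12, 16) + (8, 3). λ = (3 - 16)/(8 - 12) ≡ 24/33 mod 37. 33⁻¹ ≡ 9 (mod 37) since 33·9 = 297 ≡ 1, so λ ≡ 31.
  x = λ² - 12 - 8 = 961 - 20 ≡ 16; y = λ·(12 - 16) - 16 ≡ 8. → (16, 8)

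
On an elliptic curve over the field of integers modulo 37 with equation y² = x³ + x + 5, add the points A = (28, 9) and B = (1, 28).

(29, 15)

(28, 9) + (1, 28). λ = (28 - 9)/(1 - 28) ≡ 19/10 mod 37. 10⁻¹ ≡ 26 (mod 37), so λ ≡ 13.
  x = λ² - 28 - 1 = 169 - 29 ≡ 29; y = λ·(28 - 29) - 9 ≡ 15. → (29, 15)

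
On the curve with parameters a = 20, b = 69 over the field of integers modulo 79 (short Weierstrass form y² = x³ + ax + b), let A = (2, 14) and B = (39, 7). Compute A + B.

(49, 44)

(2, 14) + (39, 7). λ = (7 - 14)/(39 - 2) ≡ 72/37 mod 79. 37⁻¹ ≡ 47 (mod 79), so λ ≡ 66.
  x = λ² - 2 - 39 = 4356 - 41 ≡ 49; y = λ·(2 - 49) - 14 ≡ 44. → (49, 44)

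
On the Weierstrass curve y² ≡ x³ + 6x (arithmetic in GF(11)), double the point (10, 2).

tangent at (10, 2): λ = (3·10² + 6)/(2·2) ≡ 9/4. 4⁻¹ ≡ 3 (mod 11), so λ ≡ 9·3 ≡ 5.
  x = λ² - 10 - 10 = 25 - 20 ≡ 5; y = λ·(10 - 5) - 2 ≡ 1. → (5, 1)

(5, 1)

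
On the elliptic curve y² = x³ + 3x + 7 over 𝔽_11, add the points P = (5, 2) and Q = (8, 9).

(1, 0)

(5, 2) + (8, 9). λ = (9 - 2)/(8 - 5) ≡ 7/3 mod 11. 3⁻¹ ≡ 4 (mod 11), so λ ≡ 6.
  x = λ² - 5 - 8 = 36 - 13 ≡ 1; y = λ·(5 - 1) - 2 ≡ 0. → (1, 0)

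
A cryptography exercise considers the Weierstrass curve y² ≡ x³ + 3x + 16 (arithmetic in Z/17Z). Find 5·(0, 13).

Write Q = (0, 13).
Double-and-add on 5 = (101)₂. Start with Q = (0, 13) for the leading 1-bit.
double: tangent at (0, 13): λ = (3·0² + 3)/(2·13) ≡ 3/9. 9⁻¹ ≡ 2 (mod 17) since 9·2 = 18 ≡ 1, so λ ≡ 3·2 ≡ 6.
  x = λ² - 0 - 0 = 36 - 0 ≡ 2; y = λ·(0 - 2) - 13 ≡ 9. → (2, 9)
double: tangent at (2, 9): λ = (3·2² + 3)/(2·9) ≡ 15/1. 1⁻¹ ≡ 1 (mod 17) since 1·1 = 1 ≡ 1, so λ ≡ 15·1 ≡ 15.
  x = λ² - 2 - 2 = 225 - 4 ≡ 0; y = λ·(2 - 0) - 9 ≡ 4. → (0, 4)
add Q: (0, 4) + (0, 13): same x and y₁ ≡ -y₂, so the sum is ∞.

O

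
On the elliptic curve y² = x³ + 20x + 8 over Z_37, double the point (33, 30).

tangent at (33, 30): λ = (3·33² + 20)/(2·30) ≡ 31/23. 23⁻¹ ≡ 29 (mod 37) since 23·29 = 667 ≡ 1, so λ ≡ 31·29 ≡ 11.
  x = λ² - 33 - 33 = 121 - 66 ≡ 18; y = λ·(33 - 18) - 30 ≡ 24. → (18, 24)

(18, 24)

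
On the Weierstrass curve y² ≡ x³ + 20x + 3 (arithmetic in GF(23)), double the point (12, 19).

(0, 16)

tangent at (12, 19): λ = (3·12² + 20)/(2·19) ≡ 15/15. 15⁻¹ ≡ 20 (mod 23), so λ ≡ 15·20 ≡ 1.
  x = λ² - 12 - 12 = 1 - 24 ≡ 0; y = λ·(12 - 0) - 19 ≡ 16. → (0, 16)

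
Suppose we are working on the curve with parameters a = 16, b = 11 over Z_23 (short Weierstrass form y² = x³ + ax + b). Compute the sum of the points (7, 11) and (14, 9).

(11, 0)

(7, 11) + (14, 9). λ = (9 - 11)/(14 - 7) ≡ 21/7 mod 23. 7⁻¹ ≡ 10 (mod 23) since 7·10 = 70 ≡ 1, so λ ≡ 3.
  x = λ² - 7 - 14 = 9 - 21 ≡ 11; y = λ·(7 - 11) - 11 ≡ 0. → (11, 0)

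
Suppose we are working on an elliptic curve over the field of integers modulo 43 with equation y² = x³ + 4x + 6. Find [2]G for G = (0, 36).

(15, 42)

tangent at (0, 36): λ = (3·0² + 4)/(2·36) ≡ 4/29. 29⁻¹ ≡ 3 (mod 43) since 29·3 = 87 ≡ 1, so λ ≡ 4·3 ≡ 12.
  x = λ² - 0 - 0 = 144 - 0 ≡ 15; y = λ·(0 - 15) - 36 ≡ 42. → (15, 42)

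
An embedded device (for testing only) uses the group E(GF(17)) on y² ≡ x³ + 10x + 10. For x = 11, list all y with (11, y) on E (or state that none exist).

x³ + 10x + 10 = 1451 ≡ 6 (mod 17).
6 is a non-residue mod 17; no y exists.

none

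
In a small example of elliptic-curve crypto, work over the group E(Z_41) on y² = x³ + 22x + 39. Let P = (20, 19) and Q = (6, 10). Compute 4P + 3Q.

First 4P:
Repeated addition: build up to 4P.
2P: tangent at (20, 19): λ = (3·20² + 22)/(2·19) ≡ 33/38. 38⁻¹ ≡ 27 (mod 41), so λ ≡ 33·27 ≡ 30.
  x = λ² - 20 - 20 = 900 - 40 ≡ 40; y = λ·(20 - 40) - 19 ≡ 37. → (40, 37)
3P: (40, 37) + (20, 19). λ = (19 - 37)/(20 - 40) ≡ 23/21 mod 41. 21⁻¹ ≡ 2 (mod 41), so λ ≡ 5.
  x = λ² - 40 - 20 = 25 - 60 ≡ 6; y = λ·(40 - 6) - 37 ≡ 10. → (6, 10)
4P: (6, 10) + (20, 19). λ = (19 - 10)/(20 - 6) ≡ 9/14 mod 41. 14⁻¹ ≡ 3 (mod 41), so λ ≡ 27.
  x = λ² - 6 - 20 = 729 - 26 ≡ 6; y = λ·(6 - 6) - 10 ≡ 31. → (6, 31)
4P = (6, 31).
Next 3Q:
Repeated addition: build up to 3Q.
2Q: tangent at (6, 10): λ = (3·6² + 22)/(2·10) ≡ 7/20. 20⁻¹ ≡ 39 (mod 41) since 20·39 = 780 ≡ 1, so λ ≡ 7·39 ≡ 27.
  x = λ² - 6 - 6 = 729 - 12 ≡ 20; y = λ·(6 - 20) - 10 ≡ 22. → (20, 22)
3Q: (20, 22) + (6, 10). λ = (10 - 22)/(6 - 20) ≡ 29/27 mod 41. 27⁻¹ ≡ 38 (mod 41) since 27·38 = 1026 ≡ 1, so λ ≡ 36.
  x = λ² - 20 - 6 = 1296 - 26 ≡ 40; y = λ·(20 - 40) - 22 ≡ 37. → (40, 37)
3Q = (40, 37).
Finally 4P + 3Q:
(6, 31) + (40, 37). λ = (37 - 31)/(40 - 6) ≡ 6/34 mod 41. 34⁻¹ ≡ 35 (mod 41), so λ ≡ 5.
  x = λ² - 6 - 40 = 25 - 46 ≡ 20; y = λ·(6 - 20) - 31 ≡ 22. → (20, 22)

(20, 22)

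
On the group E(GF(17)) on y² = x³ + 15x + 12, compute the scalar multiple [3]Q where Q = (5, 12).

(8, 10)

Repeated addition: build up to 3Q.
2Q: tangent at (5, 12): λ = (3·5² + 15)/(2·12) ≡ 5/7. 7⁻¹ ≡ 5 (mod 17), so λ ≡ 5·5 ≡ 8.
  x = λ² - 5 - 5 = 64 - 10 ≡ 3; y = λ·(5 - 3) - 12 ≡ 4. → (3, 4)
3Q: (3, 4) + (5, 12). λ = (12 - 4)/(5 - 3) ≡ 8/2 mod 17. 2⁻¹ ≡ 9 (mod 17) since 2·9 = 18 ≡ 1, so λ ≡ 4.
  x = λ² - 3 - 5 = 16 - 8 ≡ 8; y = λ·(3 - 8) - 4 ≡ 10. → (8, 10)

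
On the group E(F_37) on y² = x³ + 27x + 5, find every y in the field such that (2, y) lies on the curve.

17, 20

x³ + 27x + 5 = 67 ≡ 30 (mod 37).
Square roots of 30 mod 37: 17 and 20 (since 17² = 289 ≡ 30).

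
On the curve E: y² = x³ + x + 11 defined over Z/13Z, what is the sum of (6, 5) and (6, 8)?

O

The two points share x = 6 and their y-coordinates satisfy 5 + 8 ≡ 0 (mod 13), so they are inverses. Their sum is ∞.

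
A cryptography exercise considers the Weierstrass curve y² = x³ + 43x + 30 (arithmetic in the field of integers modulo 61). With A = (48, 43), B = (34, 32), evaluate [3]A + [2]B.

First 3A:
Repeated addition: build up to 3A.
2A: tangent at (48, 43): λ = (3·48² + 43)/(2·43) ≡ 1/25. 25⁻¹ ≡ 22 (mod 61) since 25·22 = 550 ≡ 1, so λ ≡ 1·22 ≡ 22.
  x = λ² - 48 - 48 = 484 - 96 ≡ 22; y = λ·(48 - 22) - 43 ≡ 41. → (22, 41)
3A: (22, 41) + (48, 43). λ = (43 - 41)/(48 - 22) ≡ 2/26 mod 61. 26⁻¹ ≡ 54 (mod 61), so λ ≡ 47.
  x = λ² - 22 - 48 = 2209 - 70 ≡ 4; y = λ·(22 - 4) - 41 ≡ 12. → (4, 12)
3A = (4, 12).
Next 2B:
Repeated addition: build up to 2B.
2B: tangent at (34, 32): λ = (3·34² + 43)/(2·32) ≡ 34/3. 3⁻¹ ≡ 41 (mod 61) since 3·41 = 123 ≡ 1, so λ ≡ 34·41 ≡ 52.
  x = λ² - 34 - 34 = 2704 - 68 ≡ 13; y = λ·(34 - 13) - 32 ≡ 23. → (13, 23)
2B = (13, 23).
Finally 3A + 2B:
(4, 12) + (13, 23). λ = (23 - 12)/(13 - 4) ≡ 11/9 mod 61. 9⁻¹ ≡ 34 (mod 61) since 9·34 = 306 ≡ 1, so λ ≡ 8.
  x = λ² - 4 - 13 = 64 - 17 ≡ 47; y = λ·(4 - 47) - 12 ≡ 10. → (47, 10)

(47, 10)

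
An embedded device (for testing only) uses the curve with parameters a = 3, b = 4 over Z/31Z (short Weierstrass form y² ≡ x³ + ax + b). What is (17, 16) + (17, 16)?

(1, 16)

tangent at (17, 16): λ = (3·17² + 3)/(2·16) ≡ 2/1. 1⁻¹ ≡ 1 (mod 31), so λ ≡ 2·1 ≡ 2.
  x = λ² - 17 - 17 = 4 - 34 ≡ 1; y = λ·(17 - 1) - 16 ≡ 16. → (1, 16)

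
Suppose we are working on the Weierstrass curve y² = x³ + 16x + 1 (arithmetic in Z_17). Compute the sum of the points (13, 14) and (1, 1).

(5, 6)

(13, 14) + (1, 1). λ = (1 - 14)/(1 - 13) ≡ 4/5 mod 17. 5⁻¹ ≡ 7 (mod 17), so λ ≡ 11.
  x = λ² - 13 - 1 = 121 - 14 ≡ 5; y = λ·(13 - 5) - 14 ≡ 6. → (5, 6)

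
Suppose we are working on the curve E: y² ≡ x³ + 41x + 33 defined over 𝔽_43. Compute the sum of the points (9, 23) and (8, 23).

(26, 20)

(9, 23) + (8, 23). λ = (23 - 23)/(8 - 9) ≡ 0/42 mod 43. 42⁻¹ ≡ 42 (mod 43), so λ ≡ 0.
  x = λ² - 9 - 8 = 0 - 17 ≡ 26; y = λ·(9 - 26) - 23 ≡ 20. → (26, 20)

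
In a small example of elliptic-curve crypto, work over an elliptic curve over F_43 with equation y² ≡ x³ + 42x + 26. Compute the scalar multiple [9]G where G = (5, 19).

(25, 24)

Double-and-add on 9 = (1001)₂. Start with G = (5, 19) for the leading 1-bit.
double: tangent at (5, 19): λ = (3·5² + 42)/(2·19) ≡ 31/38. 38⁻¹ ≡ 17 (mod 43), so λ ≡ 31·17 ≡ 11.
  x = λ² - 5 - 5 = 121 - 10 ≡ 25; y = λ·(5 - 25) - 19 ≡ 19. → (25, 19)
double: tangent at (25, 19): λ = (3·25² + 42)/(2·19) ≡ 25/38. 38⁻¹ ≡ 17 (mod 43) since 38·17 = 646 ≡ 1, so λ ≡ 25·17 ≡ 38.
  x = λ² - 25 - 25 = 1444 - 50 ≡ 18; y = λ·(25 - 18) - 19 ≡ 32. → (18, 32)
double: tangent at (18, 32): λ = (3·18² + 42)/(2·32) ≡ 25/21. 21⁻¹ ≡ 41 (mod 43), so λ ≡ 25·41 ≡ 36.
  x = λ² - 18 - 18 = 1296 - 36 ≡ 13; y = λ·(18 - 13) - 32 ≡ 19. → (13, 19)
add G: (13, 19) + (5, 19). λ = (19 - 19)/(5 - 13) ≡ 0/35 mod 43. 35⁻¹ ≡ 16 (mod 43), so λ ≡ 0.
  x = λ² - 13 - 5 = 0 - 18 ≡ 25; y = λ·(13 - 25) - 19 ≡ 24. → (25, 24)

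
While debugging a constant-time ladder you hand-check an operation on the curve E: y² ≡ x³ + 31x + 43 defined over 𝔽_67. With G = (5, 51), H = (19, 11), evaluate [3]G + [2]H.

First 3G:
Repeated addition: build up to 3G.
2G: tangent at (5, 51): λ = (3·5² + 31)/(2·51) ≡ 39/35. 35⁻¹ ≡ 23 (mod 67) since 35·23 = 805 ≡ 1, so λ ≡ 39·23 ≡ 26.
  x = λ² - 5 - 5 = 676 - 10 ≡ 63; y = λ·(5 - 63) - 51 ≡ 49. → (63, 49)
3G: (63, 49) + (5, 51). λ = (51 - 49)/(5 - 63) ≡ 2/9 mod 67. 9⁻¹ ≡ 15 (mod 67), so λ ≡ 30.
  x = λ² - 63 - 5 = 900 - 68 ≡ 28; y = λ·(63 - 28) - 49 ≡ 63. → (28, 63)
3G = (28, 63).
Next 2H:
Repeated addition: build up to 2H.
2H: tangent at (19, 11): λ = (3·19² + 31)/(2·11) ≡ 42/22. 22⁻¹ ≡ 64 (mod 67) since 22·64 = 1408 ≡ 1, so λ ≡ 42·64 ≡ 8.
  x = λ² - 19 - 19 = 64 - 38 ≡ 26; y = λ·(19 - 26) - 11 ≡ 0. → (26, 0)
2H = (26, 0).
Finally 3G + 2H:
(28, 63) + (26, 0). λ = (0 - 63)/(26 - 28) ≡ 4/65 mod 67. 65⁻¹ ≡ 33 (mod 67) since 65·33 = 2145 ≡ 1, so λ ≡ 65.
  x = λ² - 28 - 26 = 4225 - 54 ≡ 17; y = λ·(28 - 17) - 63 ≡ 49. → (17, 49)

(17, 49)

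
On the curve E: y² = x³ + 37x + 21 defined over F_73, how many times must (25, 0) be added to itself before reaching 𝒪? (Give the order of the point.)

2

2P: (25, 0) + (25, 0): same x and y₁ ≡ -y₂, so the sum is 𝒪.
2P = 𝒪, so the order is 2.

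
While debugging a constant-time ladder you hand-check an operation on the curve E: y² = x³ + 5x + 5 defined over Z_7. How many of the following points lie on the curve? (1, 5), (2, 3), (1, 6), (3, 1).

(1, 5): 5² ≡ 4, rhs ≡ 4 → on.
(2, 3): 3² ≡ 2, rhs ≡ 2 → on.
(1, 6): 6² ≡ 1, rhs ≡ 4 → off.
(3, 1): 1² ≡ 1, rhs ≡ 5 → off.

2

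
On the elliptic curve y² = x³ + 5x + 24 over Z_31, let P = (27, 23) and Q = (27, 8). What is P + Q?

O

The two points share x = 27 and their y-coordinates satisfy 23 + 8 ≡ 0 (mod 31), so they are inverses. Their sum is O.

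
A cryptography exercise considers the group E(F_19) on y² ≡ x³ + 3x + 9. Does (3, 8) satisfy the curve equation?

y² = 8² ≡ 7; x³ + 3x + 9 = 45 ≡ 7 (mod 19). 7 = 7.

yes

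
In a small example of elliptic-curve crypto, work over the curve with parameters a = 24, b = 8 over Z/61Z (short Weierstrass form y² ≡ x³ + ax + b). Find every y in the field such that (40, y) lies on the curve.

x³ + 24x + 8 = 64968 ≡ 3 (mod 61).
Square roots of 3 mod 61: 8 and 53 (since 8² = 64 ≡ 3).

8, 53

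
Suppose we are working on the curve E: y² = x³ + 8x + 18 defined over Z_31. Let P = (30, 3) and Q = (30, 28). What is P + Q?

The two points share x = 30 and their y-coordinates satisfy 3 + 28 ≡ 0 (mod 31), so they are inverses. Their sum is O.

O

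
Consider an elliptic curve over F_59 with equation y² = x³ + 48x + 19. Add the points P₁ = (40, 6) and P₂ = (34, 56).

(2, 51)

(40, 6) + (34, 56). λ = (56 - 6)/(34 - 40) ≡ 50/53 mod 59. 53⁻¹ ≡ 49 (mod 59), so λ ≡ 31.
  x = λ² - 40 - 34 = 961 - 74 ≡ 2; y = λ·(40 - 2) - 6 ≡ 51. → (2, 51)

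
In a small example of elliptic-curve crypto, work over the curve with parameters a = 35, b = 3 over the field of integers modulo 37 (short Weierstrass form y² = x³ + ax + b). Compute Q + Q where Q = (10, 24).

tangent at (10, 24): λ = (3·10² + 35)/(2·24) ≡ 2/11. 11⁻¹ ≡ 27 (mod 37) since 11·27 = 297 ≡ 1, so λ ≡ 2·27 ≡ 17.
  x = λ² - 10 - 10 = 289 - 20 ≡ 10; y = λ·(10 - 10) - 24 ≡ 13. → (10, 13)

(10, 13)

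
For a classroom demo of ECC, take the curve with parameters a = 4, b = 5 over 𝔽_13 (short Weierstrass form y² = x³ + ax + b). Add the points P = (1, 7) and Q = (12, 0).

(9, 4)

(1, 7) + (12, 0). λ = (0 - 7)/(12 - 1) ≡ 6/11 mod 13. 11⁻¹ ≡ 6 (mod 13), so λ ≡ 10.
  x = λ² - 1 - 12 = 100 - 13 ≡ 9; y = λ·(1 - 9) - 7 ≡ 4. → (9, 4)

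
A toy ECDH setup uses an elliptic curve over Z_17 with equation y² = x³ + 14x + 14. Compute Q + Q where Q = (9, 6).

(8, 14)

tangent at (9, 6): λ = (3·9² + 14)/(2·6) ≡ 2/12. 12⁻¹ ≡ 10 (mod 17) since 12·10 = 120 ≡ 1, so λ ≡ 2·10 ≡ 3.
  x = λ² - 9 - 9 = 9 - 18 ≡ 8; y = λ·(9 - 8) - 6 ≡ 14. → (8, 14)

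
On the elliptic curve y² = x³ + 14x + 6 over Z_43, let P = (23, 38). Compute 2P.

(41, 23)

tangent at (23, 38): λ = (3·23² + 14)/(2·38) ≡ 10/33. 33⁻¹ ≡ 30 (mod 43), so λ ≡ 10·30 ≡ 42.
  x = λ² - 23 - 23 = 1764 - 46 ≡ 41; y = λ·(23 - 41) - 38 ≡ 23. → (41, 23)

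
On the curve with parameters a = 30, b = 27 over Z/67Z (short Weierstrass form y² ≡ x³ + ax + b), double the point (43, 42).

tangent at (43, 42): λ = (3·43² + 30)/(2·42) ≡ 16/17. 17⁻¹ ≡ 4 (mod 67), so λ ≡ 16·4 ≡ 64.
  x = λ² - 43 - 43 = 4096 - 86 ≡ 57; y = λ·(43 - 57) - 42 ≡ 0. → (57, 0)

(57, 0)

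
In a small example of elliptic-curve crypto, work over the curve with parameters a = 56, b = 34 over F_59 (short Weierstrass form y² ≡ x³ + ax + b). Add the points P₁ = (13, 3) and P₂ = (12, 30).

(13, 3) + (12, 30). λ = (30 - 3)/(12 - 13) ≡ 27/58 mod 59. 58⁻¹ ≡ 58 (mod 59), so λ ≡ 32.
  x = λ² - 13 - 12 = 1024 - 25 ≡ 55; y = λ·(13 - 55) - 3 ≡ 10. → (55, 10)

(55, 10)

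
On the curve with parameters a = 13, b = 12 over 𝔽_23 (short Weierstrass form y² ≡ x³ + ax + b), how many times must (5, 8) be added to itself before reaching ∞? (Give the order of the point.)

2P: tangent at (5, 8): λ = (3·5² + 13)/(2·8) ≡ 19/16. 16⁻¹ ≡ 13 (mod 23), so λ ≡ 19·13 ≡ 17.
  x = λ² - 5 - 5 = 289 - 10 ≡ 3; y = λ·(5 - 3) - 8 ≡ 3. → (3, 3)
3P: (3, 3) + (5, 8). λ = (8 - 3)/(5 - 3) ≡ 5/2 mod 23. 2⁻¹ ≡ 12 (mod 23), so λ ≡ 14.
  x = λ² - 3 - 5 = 196 - 8 ≡ 4; y = λ·(3 - 4) - 3 ≡ 6. → (4, 6)
4P: (4, 6) + (5, 8). λ = (8 - 6)/(5 - 4) ≡ 2/1 mod 23. 1⁻¹ ≡ 1 (mod 23), so λ ≡ 2.
  x = λ² - 4 - 5 = 4 - 9 ≡ 18; y = λ·(4 - 18) - 6 ≡ 12. → (18, 12)
5P: (18, 12) + (5, 8). λ = (8 - 12)/(5 - 18) ≡ 19/10 mod 23. 10⁻¹ ≡ 7 (mod 23) since 10·7 = 70 ≡ 1, so λ ≡ 18.
  x = λ² - 18 - 5 = 324 - 23 ≡ 2; y = λ·(18 - 2) - 12 ≡ 0. → (2, 0)
6P: (2, 0) + (5, 8). λ = (8 - 0)/(5 - 2) ≡ 8/3 mod 23. 3⁻¹ ≡ 8 (mod 23) since 3·8 = 24 ≡ 1, so λ ≡ 18.
  x = λ² - 2 - 5 = 324 - 7 ≡ 18; y = λ·(2 - 18) - 0 ≡ 11. → (18, 11)
7P: (18, 11) + (5, 8). λ = (8 - 11)/(5 - 18) ≡ 20/10 mod 23. 10⁻¹ ≡ 7 (mod 23) since 10·7 = 70 ≡ 1, so λ ≡ 2.
  x = λ² - 18 - 5 = 4 - 23 ≡ 4; y = λ·(18 - 4) - 11 ≡ 17. → (4, 17)
8P: (4, 17) + (5, 8). λ = (8 - 17)/(5 - 4) ≡ 14/1 mod 23. 1⁻¹ ≡ 1 (mod 23) since 1·1 = 1 ≡ 1, so λ ≡ 14.
  x = λ² - 4 - 5 = 196 - 9 ≡ 3; y = λ·(4 - 3) - 17 ≡ 20. → (3, 20)
9P: (3, 20) + (5, 8). λ = (8 - 20)/(5 - 3) ≡ 11/2 mod 23. 2⁻¹ ≡ 12 (mod 23), so λ ≡ 17.
  x = λ² - 3 - 5 = 289 - 8 ≡ 5; y = λ·(3 - 5) - 20 ≡ 15. → (5, 15)
10P: (5, 15) + (5, 8): same x and y₁ ≡ -y₂, so the sum is ∞.
10P = ∞, so the order is 10.

10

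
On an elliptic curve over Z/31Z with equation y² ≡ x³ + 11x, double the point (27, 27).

(28, 23)

tangent at (27, 27): λ = (3·27² + 11)/(2·27) ≡ 28/23. 23⁻¹ ≡ 27 (mod 31) since 23·27 = 621 ≡ 1, so λ ≡ 28·27 ≡ 12.
  x = λ² - 27 - 27 = 144 - 54 ≡ 28; y = λ·(27 - 28) - 27 ≡ 23. → (28, 23)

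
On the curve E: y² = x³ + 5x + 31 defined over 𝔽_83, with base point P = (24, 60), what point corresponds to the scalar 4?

Double-and-add on 4 = (100)₂. Start with P = (24, 60) for the leading 1-bit.
double: tangent at (24, 60): λ = (3·24² + 5)/(2·60) ≡ 73/37. 37⁻¹ ≡ 9 (mod 83), so λ ≡ 73·9 ≡ 76.
  x = λ² - 24 - 24 = 5776 - 48 ≡ 1; y = λ·(24 - 1) - 60 ≡ 28. → (1, 28)
double: tangent at (1, 28): λ = (3·1² + 5)/(2·28) ≡ 8/56. 56⁻¹ ≡ 43 (mod 83), so λ ≡ 8·43 ≡ 12.
  x = λ² - 1 - 1 = 144 - 2 ≡ 59; y = λ·(1 - 59) - 28 ≡ 23. → (59, 23)

(59, 23)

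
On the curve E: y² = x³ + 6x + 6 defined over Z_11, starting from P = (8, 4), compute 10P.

(2, 9)

Double-and-add on 10 = (1010)₂. Start with P = (8, 4) for the leading 1-bit.
double: tangent at (8, 4): λ = (3·8² + 6)/(2·4) ≡ 0/8. 8⁻¹ ≡ 7 (mod 11), so λ ≡ 0·7 ≡ 0.
  x = λ² - 8 - 8 = 0 - 16 ≡ 6; y = λ·(8 - 6) - 4 ≡ 7. → (6, 7)
double: tangent at (6, 7): λ = (3·6² + 6)/(2·7) ≡ 4/3. 3⁻¹ ≡ 4 (mod 11) since 3·4 = 12 ≡ 1, so λ ≡ 4·4 ≡ 5.
  x = λ² - 6 - 6 = 25 - 12 ≡ 2; y = λ·(6 - 2) - 7 ≡ 2. → (2, 2)
add P: (2, 2) + (8, 4). λ = (4 - 2)/(8 - 2) ≡ 2/6 mod 11. 6⁻¹ ≡ 2 (mod 11), so λ ≡ 4.
  x = λ² - 2 - 8 = 16 - 10 ≡ 6; y = λ·(2 - 6) - 2 ≡ 4. → (6, 4)
double: tangent at (6, 4): λ = (3·6² + 6)/(2·4) ≡ 4/8. 8⁻¹ ≡ 7 (mod 11) since 8·7 = 56 ≡ 1, so λ ≡ 4·7 ≡ 6.
  x = λ² - 6 - 6 = 36 - 12 ≡ 2; y = λ·(6 - 2) - 4 ≡ 9. → (2, 9)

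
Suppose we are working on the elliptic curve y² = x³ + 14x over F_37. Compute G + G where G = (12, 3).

tangent at (12, 3): λ = (3·12² + 14)/(2·3) ≡ 2/6. 6⁻¹ ≡ 31 (mod 37) since 6·31 = 186 ≡ 1, so λ ≡ 2·31 ≡ 25.
  x = λ² - 12 - 12 = 625 - 24 ≡ 9; y = λ·(12 - 9) - 3 ≡ 35. → (9, 35)

(9, 35)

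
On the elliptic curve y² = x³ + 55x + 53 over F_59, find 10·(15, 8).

Write G = (15, 8).
Repeated addition: build up to 10G.
2G: tangent at (15, 8): λ = (3·15² + 55)/(2·8) ≡ 22/16. 16⁻¹ ≡ 48 (mod 59) since 16·48 = 768 ≡ 1, so λ ≡ 22·48 ≡ 53.
  x = λ² - 15 - 15 = 2809 - 30 ≡ 6; y = λ·(15 - 6) - 8 ≡ 56. → (6, 56)
3G: (6, 56) + (15, 8). λ = (8 - 56)/(15 - 6) ≡ 11/9 mod 59. 9⁻¹ ≡ 46 (mod 59) since 9·46 = 414 ≡ 1, so λ ≡ 34.
  x = λ² - 6 - 15 = 1156 - 21 ≡ 14; y = λ·(6 - 14) - 56 ≡ 26. → (14, 26)
4G: (14, 26) + (15, 8). λ = (8 - 26)/(15 - 14) ≡ 41/1 mod 59. 1⁻¹ ≡ 1 (mod 59), so λ ≡ 41.
  x = λ² - 14 - 15 = 1681 - 29 ≡ 0; y = λ·(14 - 0) - 26 ≡ 17. → (0, 17)
5G: (0, 17) + (15, 8). λ = (8 - 17)/(15 - 0) ≡ 50/15 mod 59. 15⁻¹ ≡ 4 (mod 59), so λ ≡ 23.
  x = λ² - 0 - 15 = 529 - 15 ≡ 42; y = λ·(0 - 42) - 17 ≡ 20. → (42, 20)
6G: (42, 20) + (15, 8). λ = (8 - 20)/(15 - 42) ≡ 47/32 mod 59. 32⁻¹ ≡ 24 (mod 59), so λ ≡ 7.
  x = λ² - 42 - 15 = 49 - 57 ≡ 51; y = λ·(42 - 51) - 20 ≡ 35. → (51, 35)
7G: (51, 35) + (15, 8). λ = (8 - 35)/(15 - 51) ≡ 32/23 mod 59. 23⁻¹ ≡ 18 (mod 59), so λ ≡ 45.
  x = λ² - 51 - 15 = 2025 - 66 ≡ 12; y = λ·(51 - 12) - 35 ≡ 9. → (12, 9)
8G: (12, 9) + (15, 8). λ = (8 - 9)/(15 - 12) ≡ 58/3 mod 59. 3⁻¹ ≡ 20 (mod 59) since 3·20 = 60 ≡ 1, so λ ≡ 39.
  x = λ² - 12 - 15 = 1521 - 27 ≡ 19; y = λ·(12 - 19) - 9 ≡ 13. → (19, 13)
9G: (19, 13) + (15, 8). λ = (8 - 13)/(15 - 19) ≡ 54/55 mod 59. 55⁻¹ ≡ 44 (mod 59), so λ ≡ 16.
  x = λ² - 19 - 15 = 256 - 34 ≡ 45; y = λ·(19 - 45) - 13 ≡ 43. → (45, 43)
10G: (45, 43) + (15, 8). λ = (8 - 43)/(15 - 45) ≡ 24/29 mod 59. 29⁻¹ ≡ 57 (mod 59) since 29·57 = 1653 ≡ 1, so λ ≡ 11.
  x = λ² - 45 - 15 = 121 - 60 ≡ 2; y = λ·(45 - 2) - 43 ≡ 17. → (2, 17)

(2, 17)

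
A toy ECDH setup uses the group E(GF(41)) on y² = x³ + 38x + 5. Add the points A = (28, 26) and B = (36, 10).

(28, 26) + (36, 10). λ = (10 - 26)/(36 - 28) ≡ 25/8 mod 41. 8⁻¹ ≡ 36 (mod 41), so λ ≡ 39.
  x = λ² - 28 - 36 = 1521 - 64 ≡ 22; y = λ·(28 - 22) - 26 ≡ 3. → (22, 3)

(22, 3)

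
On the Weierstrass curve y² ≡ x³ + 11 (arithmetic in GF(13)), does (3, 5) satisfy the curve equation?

y² = 5² ≡ 12; x³ + 0x + 11 = 38 ≡ 12 (mod 13). 12 = 12.

yes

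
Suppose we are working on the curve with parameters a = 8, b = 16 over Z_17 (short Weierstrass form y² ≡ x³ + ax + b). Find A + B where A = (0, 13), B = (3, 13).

(14, 4)

(0, 13) + (3, 13). λ = (13 - 13)/(3 - 0) ≡ 0/3 mod 17. 3⁻¹ ≡ 6 (mod 17) since 3·6 = 18 ≡ 1, so λ ≡ 0.
  x = λ² - 0 - 3 = 0 - 3 ≡ 14; y = λ·(0 - 14) - 13 ≡ 4. → (14, 4)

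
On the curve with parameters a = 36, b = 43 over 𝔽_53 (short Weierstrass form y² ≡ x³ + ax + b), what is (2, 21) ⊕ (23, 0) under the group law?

(2, 21) + (23, 0). λ = (0 - 21)/(23 - 2) ≡ 32/21 mod 53. 21⁻¹ ≡ 48 (mod 53), so λ ≡ 52.
  x = λ² - 2 - 23 = 2704 - 25 ≡ 29; y = λ·(2 - 29) - 21 ≡ 6. → (29, 6)

(29, 6)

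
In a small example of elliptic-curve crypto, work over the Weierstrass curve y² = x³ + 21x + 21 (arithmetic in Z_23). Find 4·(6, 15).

(20, 0)

Write P = (6, 15).
Double-and-add on 4 = (100)₂. Start with P = (6, 15) for the leading 1-bit.
double: tangent at (6, 15): λ = (3·6² + 21)/(2·15) ≡ 14/7. 7⁻¹ ≡ 10 (mod 23), so λ ≡ 14·10 ≡ 2.
  x = λ² - 6 - 6 = 4 - 12 ≡ 15; y = λ·(6 - 15) - 15 ≡ 13. → (15, 13)
double: tangent at (15, 13): λ = (3·15² + 21)/(2·13) ≡ 6/3. 3⁻¹ ≡ 8 (mod 23), so λ ≡ 6·8 ≡ 2.
  x = λ² - 15 - 15 = 4 - 30 ≡ 20; y = λ·(15 - 20) - 13 ≡ 0. → (20, 0)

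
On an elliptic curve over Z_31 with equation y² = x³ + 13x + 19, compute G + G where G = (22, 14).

tangent at (22, 14): λ = (3·22² + 13)/(2·14) ≡ 8/28. 28⁻¹ ≡ 10 (mod 31) since 28·10 = 280 ≡ 1, so λ ≡ 8·10 ≡ 18.
  x = λ² - 22 - 22 = 324 - 44 ≡ 1; y = λ·(22 - 1) - 14 ≡ 23. → (1, 23)

(1, 23)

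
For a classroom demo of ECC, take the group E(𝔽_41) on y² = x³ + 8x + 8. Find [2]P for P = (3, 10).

(15, 10)

tangent at (3, 10): λ = (3·3² + 8)/(2·10) ≡ 35/20. 20⁻¹ ≡ 39 (mod 41) since 20·39 = 780 ≡ 1, so λ ≡ 35·39 ≡ 12.
  x = λ² - 3 - 3 = 144 - 6 ≡ 15; y = λ·(3 - 15) - 10 ≡ 10. → (15, 10)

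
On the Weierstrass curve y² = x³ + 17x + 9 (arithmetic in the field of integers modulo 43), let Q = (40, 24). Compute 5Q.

Repeated addition: build up to 5Q.
2Q: tangent at (40, 24): λ = (3·40² + 17)/(2·24) ≡ 1/5. 5⁻¹ ≡ 26 (mod 43) since 5·26 = 130 ≡ 1, so λ ≡ 1·26 ≡ 26.
  x = λ² - 40 - 40 = 676 - 80 ≡ 37; y = λ·(40 - 37) - 24 ≡ 11. → (37, 11)
3Q: (37, 11) + (40, 24). λ = (24 - 11)/(40 - 37) ≡ 13/3 mod 43. 3⁻¹ ≡ 29 (mod 43), so λ ≡ 33.
  x = λ² - 37 - 40 = 1089 - 77 ≡ 23; y = λ·(37 - 23) - 11 ≡ 21. → (23, 21)
4Q: (23, 21) + (40, 24). λ = (24 - 21)/(40 - 23) ≡ 3/17 mod 43. 17⁻¹ ≡ 38 (mod 43) since 17·38 = 646 ≡ 1, so λ ≡ 28.
  x = λ² - 23 - 40 = 784 - 63 ≡ 33; y = λ·(23 - 33) - 21 ≡ 0. → (33, 0)
5Q: (33, 0) + (40, 24). λ = (24 - 0)/(40 - 33) ≡ 24/7 mod 43. 7⁻¹ ≡ 37 (mod 43), so λ ≡ 28.
  x = λ² - 33 - 40 = 784 - 73 ≡ 23; y = λ·(33 - 23) - 0 ≡ 22. → (23, 22)

(23, 22)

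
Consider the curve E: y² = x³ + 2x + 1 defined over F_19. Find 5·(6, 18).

(9, 11)

Write Q = (6, 18).
Double-and-add on 5 = (101)₂. Start with Q = (6, 18) for the leading 1-bit.
double: tangent at (6, 18): λ = (3·6² + 2)/(2·18) ≡ 15/17. 17⁻¹ ≡ 9 (mod 19) since 17·9 = 153 ≡ 1, so λ ≡ 15·9 ≡ 2.
  x = λ² - 6 - 6 = 4 - 12 ≡ 11; y = λ·(6 - 11) - 18 ≡ 10. → (11, 10)
double: tangent at (11, 10): λ = (3·11² + 2)/(2·10) ≡ 4/1. 1⁻¹ ≡ 1 (mod 19), so λ ≡ 4·1 ≡ 4.
  x = λ² - 11 - 11 = 16 - 22 ≡ 13; y = λ·(11 - 13) - 10 ≡ 1. → (13, 1)
add Q: (13, 1) + (6, 18). λ = (18 - 1)/(6 - 13) ≡ 17/12 mod 19. 12⁻¹ ≡ 8 (mod 19), so λ ≡ 3.
  x = λ² - 13 - 6 = 9 - 19 ≡ 9; y = λ·(13 - 9) - 1 ≡ 11. → (9, 11)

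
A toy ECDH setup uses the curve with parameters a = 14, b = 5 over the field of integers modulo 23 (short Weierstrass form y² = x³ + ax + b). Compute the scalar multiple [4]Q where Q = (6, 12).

Double-and-add on 4 = (100)₂. Start with Q = (6, 12) for the leading 1-bit.
double: tangent at (6, 12): λ = (3·6² + 14)/(2·12) ≡ 7/1. 1⁻¹ ≡ 1 (mod 23), so λ ≡ 7·1 ≡ 7.
  x = λ² - 6 - 6 = 49 - 12 ≡ 14; y = λ·(6 - 14) - 12 ≡ 1. → (14, 1)
double: tangent at (14, 1): λ = (3·14² + 14)/(2·1) ≡ 4/2. 2⁻¹ ≡ 12 (mod 23), so λ ≡ 4·12 ≡ 2.
  x = λ² - 14 - 14 = 4 - 28 ≡ 22; y = λ·(14 - 22) - 1 ≡ 6. → (22, 6)

(22, 6)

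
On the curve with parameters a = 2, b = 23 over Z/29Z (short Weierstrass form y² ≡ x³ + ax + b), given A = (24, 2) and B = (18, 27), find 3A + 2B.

First 3A:
Repeated addition: build up to 3A.
2A: tangent at (24, 2): λ = (3·24² + 2)/(2·2) ≡ 19/4. 4⁻¹ ≡ 22 (mod 29), so λ ≡ 19·22 ≡ 12.
  x = λ² - 24 - 24 = 144 - 48 ≡ 9; y = λ·(24 - 9) - 2 ≡ 4. → (9, 4)
3A: (9, 4) + (24, 2). λ = (2 - 4)/(24 - 9) ≡ 27/15 mod 29. 15⁻¹ ≡ 2 (mod 29) since 15·2 = 30 ≡ 1, so λ ≡ 25.
  x = λ² - 9 - 24 = 625 - 33 ≡ 12; y = λ·(9 - 12) - 4 ≡ 8. → (12, 8)
3A = (12, 8).
Next 2B:
Repeated addition: build up to 2B.
2B: tangent at (18, 27): λ = (3·18² + 2)/(2·27) ≡ 17/25. 25⁻¹ ≡ 7 (mod 29), so λ ≡ 17·7 ≡ 3.
  x = λ² - 18 - 18 = 9 - 36 ≡ 2; y = λ·(18 - 2) - 27 ≡ 21. → (2, 21)
2B = (2, 21).
Finally 3A + 2B:
(12, 8) + (2, 21). λ = (21 - 8)/(2 - 12) ≡ 13/19 mod 29. 19⁻¹ ≡ 26 (mod 29), so λ ≡ 19.
  x = λ² - 12 - 2 = 361 - 14 ≡ 28; y = λ·(12 - 28) - 8 ≡ 7. → (28, 7)

(28, 7)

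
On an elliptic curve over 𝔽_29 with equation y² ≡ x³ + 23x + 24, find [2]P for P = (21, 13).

tangent at (21, 13): λ = (3·21² + 23)/(2·13) ≡ 12/26. 26⁻¹ ≡ 19 (mod 29) since 26·19 = 494 ≡ 1, so λ ≡ 12·19 ≡ 25.
  x = λ² - 21 - 21 = 625 - 42 ≡ 3; y = λ·(21 - 3) - 13 ≡ 2. → (3, 2)

(3, 2)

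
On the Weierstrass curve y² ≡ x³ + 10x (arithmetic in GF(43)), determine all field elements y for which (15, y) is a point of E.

x³ + 10x + 0 = 3525 ≡ 42 (mod 43).
42 is a non-residue mod 43; no y exists.

none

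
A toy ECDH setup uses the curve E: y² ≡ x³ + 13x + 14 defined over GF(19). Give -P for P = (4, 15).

-(4, 15) = (4, -15 mod 19) = (4, 4).

(4, 4)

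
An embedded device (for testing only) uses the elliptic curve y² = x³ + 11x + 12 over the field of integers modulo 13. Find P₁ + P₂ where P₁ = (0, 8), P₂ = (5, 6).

(0, 8) + (5, 6). λ = (6 - 8)/(5 - 0) ≡ 11/5 mod 13. 5⁻¹ ≡ 8 (mod 13), so λ ≡ 10.
  x = λ² - 0 - 5 = 100 - 5 ≡ 4; y = λ·(0 - 4) - 8 ≡ 4. → (4, 4)

(4, 4)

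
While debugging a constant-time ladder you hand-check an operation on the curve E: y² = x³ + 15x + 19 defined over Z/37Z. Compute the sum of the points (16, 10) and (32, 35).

(15, 17)

(16, 10) + (32, 35). λ = (35 - 10)/(32 - 16) ≡ 25/16 mod 37. 16⁻¹ ≡ 7 (mod 37), so λ ≡ 27.
  x = λ² - 16 - 32 = 729 - 48 ≡ 15; y = λ·(16 - 15) - 10 ≡ 17. → (15, 17)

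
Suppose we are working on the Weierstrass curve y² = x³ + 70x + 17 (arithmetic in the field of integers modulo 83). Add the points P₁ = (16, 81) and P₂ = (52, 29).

(55, 3)

(16, 81) + (52, 29). λ = (29 - 81)/(52 - 16) ≡ 31/36 mod 83. 36⁻¹ ≡ 30 (mod 83), so λ ≡ 17.
  x = λ² - 16 - 52 = 289 - 68 ≡ 55; y = λ·(16 - 55) - 81 ≡ 3. → (55, 3)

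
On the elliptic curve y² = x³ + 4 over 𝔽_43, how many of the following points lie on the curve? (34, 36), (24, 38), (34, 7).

3

(34, 36): 36² ≡ 6, rhs ≡ 6 → on.
(24, 38): 38² ≡ 25, rhs ≡ 25 → on.
(34, 7): 7² ≡ 6, rhs ≡ 6 → on.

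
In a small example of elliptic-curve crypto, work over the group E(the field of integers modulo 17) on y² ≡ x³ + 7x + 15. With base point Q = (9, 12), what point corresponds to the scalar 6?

(0, 7)

Double-and-add on 6 = (110)₂. Start with Q = (9, 12) for the leading 1-bit.
double: tangent at (9, 12): λ = (3·9² + 7)/(2·12) ≡ 12/7. 7⁻¹ ≡ 5 (mod 17), so λ ≡ 12·5 ≡ 9.
  x = λ² - 9 - 9 = 81 - 18 ≡ 12; y = λ·(9 - 12) - 12 ≡ 12. → (12, 12)
add Q: (12, 12) + (9, 12). λ = (12 - 12)/(9 - 12) ≡ 0/14 mod 17. 14⁻¹ ≡ 11 (mod 17), so λ ≡ 0.
  x = λ² - 12 - 9 = 0 - 21 ≡ 13; y = λ·(12 - 13) - 12 ≡ 5. → (13, 5)
double: tangent at (13, 5): λ = (3·13² + 7)/(2·5) ≡ 4/10. 10⁻¹ ≡ 12 (mod 17), so λ ≡ 4·12 ≡ 14.
  x = λ² - 13 - 13 = 196 - 26 ≡ 0; y = λ·(13 - 0) - 5 ≡ 7. → (0, 7)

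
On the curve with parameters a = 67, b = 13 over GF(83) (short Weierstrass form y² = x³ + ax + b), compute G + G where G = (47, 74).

tangent at (47, 74): λ = (3·47² + 67)/(2·74) ≡ 54/65. 65⁻¹ ≡ 23 (mod 83) since 65·23 = 1495 ≡ 1, so λ ≡ 54·23 ≡ 80.
  x = λ² - 47 - 47 = 6400 - 94 ≡ 81; y = λ·(47 - 81) - 74 ≡ 28. → (81, 28)

(81, 28)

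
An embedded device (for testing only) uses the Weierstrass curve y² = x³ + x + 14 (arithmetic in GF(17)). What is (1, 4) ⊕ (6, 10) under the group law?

(1, 4) + (6, 10). λ = (10 - 4)/(6 - 1) ≡ 6/5 mod 17. 5⁻¹ ≡ 7 (mod 17), so λ ≡ 8.
  x = λ² - 1 - 6 = 64 - 7 ≡ 6; y = λ·(1 - 6) - 4 ≡ 7. → (6, 7)

(6, 7)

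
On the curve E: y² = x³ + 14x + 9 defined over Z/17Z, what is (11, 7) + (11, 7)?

(13, 12)

tangent at (11, 7): λ = (3·11² + 14)/(2·7) ≡ 3/14. 14⁻¹ ≡ 11 (mod 17) since 14·11 = 154 ≡ 1, so λ ≡ 3·11 ≡ 16.
  x = λ² - 11 - 11 = 256 - 22 ≡ 13; y = λ·(11 - 13) - 7 ≡ 12. → (13, 12)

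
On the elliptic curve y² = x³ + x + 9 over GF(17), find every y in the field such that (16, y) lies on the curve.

x³ + 1x + 9 = 4121 ≡ 7 (mod 17).
7 is a non-residue mod 17; no y exists.

none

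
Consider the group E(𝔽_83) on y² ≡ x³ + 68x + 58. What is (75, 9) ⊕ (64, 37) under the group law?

(52, 23)

(75, 9) + (64, 37). λ = (37 - 9)/(64 - 75) ≡ 28/72 mod 83. 72⁻¹ ≡ 15 (mod 83), so λ ≡ 5.
  x = λ² - 75 - 64 = 25 - 139 ≡ 52; y = λ·(75 - 52) - 9 ≡ 23. → (52, 23)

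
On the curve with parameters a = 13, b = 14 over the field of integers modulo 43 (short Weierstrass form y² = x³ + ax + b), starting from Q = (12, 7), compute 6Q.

Repeated addition: build up to 6Q.
2Q: tangent at (12, 7): λ = (3·12² + 13)/(2·7) ≡ 15/14. 14⁻¹ ≡ 40 (mod 43) since 14·40 = 560 ≡ 1, so λ ≡ 15·40 ≡ 41.
  x = λ² - 12 - 12 = 1681 - 24 ≡ 23; y = λ·(12 - 23) - 7 ≡ 15. → (23, 15)
3Q: (23, 15) + (12, 7). λ = (7 - 15)/(12 - 23) ≡ 35/32 mod 43. 32⁻¹ ≡ 39 (mod 43) since 32·39 = 1248 ≡ 1, so λ ≡ 32.
  x = λ² - 23 - 12 = 1024 - 35 ≡ 0; y = λ·(23 - 0) - 15 ≡ 33. → (0, 33)
4Q: (0, 33) + (12, 7). λ = (7 - 33)/(12 - 0) ≡ 17/12 mod 43. 12⁻¹ ≡ 18 (mod 43), so λ ≡ 5.
  x = λ² - 0 - 12 = 25 - 12 ≡ 13; y = λ·(0 - 13) - 33 ≡ 31. → (13, 31)
5Q: (13, 31) + (12, 7). λ = (7 - 31)/(12 - 13) ≡ 19/42 mod 43. 42⁻¹ ≡ 42 (mod 43), so λ ≡ 24.
  x = λ² - 13 - 12 = 576 - 25 ≡ 35; y = λ·(13 - 35) - 31 ≡ 0. → (35, 0)
6Q: (35, 0) + (12, 7). λ = (7 - 0)/(12 - 35) ≡ 7/20 mod 43. 20⁻¹ ≡ 28 (mod 43) since 20·28 = 560 ≡ 1, so λ ≡ 24.
  x = λ² - 35 - 12 = 576 - 47 ≡ 13; y = λ·(35 - 13) - 0 ≡ 12. → (13, 12)

(13, 12)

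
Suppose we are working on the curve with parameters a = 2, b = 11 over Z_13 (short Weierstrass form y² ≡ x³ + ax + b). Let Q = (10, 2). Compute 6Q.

Repeated addition: build up to 6Q.
2Q: tangent at (10, 2): λ = (3·10² + 2)/(2·2) ≡ 3/4. 4⁻¹ ≡ 10 (mod 13) since 4·10 = 40 ≡ 1, so λ ≡ 3·10 ≡ 4.
  x = λ² - 10 - 10 = 16 - 20 ≡ 9; y = λ·(10 - 9) - 2 ≡ 2. → (9, 2)
3Q: (9, 2) + (10, 2). λ = (2 - 2)/(10 - 9) ≡ 0/1 mod 13. 1⁻¹ ≡ 1 (mod 13), so λ ≡ 0.
  x = λ² - 9 - 10 = 0 - 19 ≡ 7; y = λ·(9 - 7) - 2 ≡ 11. → (7, 11)
4Q: (7, 11) + (10, 2). λ = (2 - 11)/(10 - 7) ≡ 4/3 mod 13. 3⁻¹ ≡ 9 (mod 13) since 3·9 = 27 ≡ 1, so λ ≡ 10.
  x = λ² - 7 - 10 = 100 - 17 ≡ 5; y = λ·(7 - 5) - 11 ≡ 9. → (5, 9)
5Q: (5, 9) + (10, 2). λ = (2 - 9)/(10 - 5) ≡ 6/5 mod 13. 5⁻¹ ≡ 8 (mod 13), so λ ≡ 9.
  x = λ² - 5 - 10 = 81 - 15 ≡ 1; y = λ·(5 - 1) - 9 ≡ 1. → (1, 1)
6Q: (1, 1) + (10, 2). λ = (2 - 1)/(10 - 1) ≡ 1/9 mod 13. 9⁻¹ ≡ 3 (mod 13), so λ ≡ 3.
  x = λ² - 1 - 10 = 9 - 11 ≡ 11; y = λ·(1 - 11) - 1 ≡ 8. → (11, 8)

(11, 8)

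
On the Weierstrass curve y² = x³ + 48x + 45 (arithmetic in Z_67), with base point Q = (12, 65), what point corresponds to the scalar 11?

Double-and-add on 11 = (1011)₂. Start with Q = (12, 65) for the leading 1-bit.
double: tangent at (12, 65): λ = (3·12² + 48)/(2·65) ≡ 11/63. 63⁻¹ ≡ 50 (mod 67) since 63·50 = 3150 ≡ 1, so λ ≡ 11·50 ≡ 14.
  x = λ² - 12 - 12 = 196 - 24 ≡ 38; y = λ·(12 - 38) - 65 ≡ 40. → (38, 40)
double: tangent at (38, 40): λ = (3·38² + 48)/(2·40) ≡ 25/13. 13⁻¹ ≡ 31 (mod 67), so λ ≡ 25·31 ≡ 38.
  x = λ² - 38 - 38 = 1444 - 76 ≡ 28; y = λ·(38 - 28) - 40 ≡ 5. → (28, 5)
add Q: (28, 5) + (12, 65). λ = (65 - 5)/(12 - 28) ≡ 60/51 mod 67. 51⁻¹ ≡ 46 (mod 67) since 51·46 = 2346 ≡ 1, so λ ≡ 13.
  x = λ² - 28 - 12 = 169 - 40 ≡ 62; y = λ·(28 - 62) - 5 ≡ 22. → (62, 22)
double: tangent at (62, 22): λ = (3·62² + 48)/(2·22) ≡ 56/44. 44⁻¹ ≡ 32 (mod 67) since 44·32 = 1408 ≡ 1, so λ ≡ 56·32 ≡ 50.
  x = λ² - 62 - 62 = 2500 - 124 ≡ 31; y = λ·(62 - 31) - 22 ≡ 54. → (31, 54)
add Q: (31, 54) + (12, 65). λ = (65 - 54)/(12 - 31) ≡ 11/48 mod 67. 48⁻¹ ≡ 7 (mod 67) since 48·7 = 336 ≡ 1, so λ ≡ 10.
  x = λ² - 31 - 12 = 100 - 43 ≡ 57; y = λ·(31 - 57) - 54 ≡ 21. → (57, 21)

(57, 21)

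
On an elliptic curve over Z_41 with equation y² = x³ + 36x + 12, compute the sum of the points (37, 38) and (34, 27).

(29, 5)

(37, 38) + (34, 27). λ = (27 - 38)/(34 - 37) ≡ 30/38 mod 41. 38⁻¹ ≡ 27 (mod 41) since 38·27 = 1026 ≡ 1, so λ ≡ 31.
  x = λ² - 37 - 34 = 961 - 71 ≡ 29; y = λ·(37 - 29) - 38 ≡ 5. → (29, 5)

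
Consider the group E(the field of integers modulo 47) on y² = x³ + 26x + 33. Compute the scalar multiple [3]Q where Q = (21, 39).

Repeated addition: build up to 3Q.
2Q: tangent at (21, 39): λ = (3·21² + 26)/(2·39) ≡ 33/31. 31⁻¹ ≡ 44 (mod 47) since 31·44 = 1364 ≡ 1, so λ ≡ 33·44 ≡ 42.
  x = λ² - 21 - 21 = 1764 - 42 ≡ 30; y = λ·(21 - 30) - 39 ≡ 6. → (30, 6)
3Q: (30, 6) + (21, 39). λ = (39 - 6)/(21 - 30) ≡ 33/38 mod 47. 38⁻¹ ≡ 26 (mod 47) since 38·26 = 988 ≡ 1, so λ ≡ 12.
  x = λ² - 30 - 21 = 144 - 51 ≡ 46; y = λ·(30 - 46) - 6 ≡ 37. → (46, 37)

(46, 37)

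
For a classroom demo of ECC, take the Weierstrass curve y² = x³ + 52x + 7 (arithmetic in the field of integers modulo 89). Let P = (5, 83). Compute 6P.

Double-and-add on 6 = (110)₂. Start with P = (5, 83) for the leading 1-bit.
double: tangent at (5, 83): λ = (3·5² + 52)/(2·83) ≡ 38/77. 77⁻¹ ≡ 37 (mod 89) since 77·37 = 2849 ≡ 1, so λ ≡ 38·37 ≡ 71.
  x = λ² - 5 - 5 = 5041 - 10 ≡ 47; y = λ·(5 - 47) - 83 ≡ 50. → (47, 50)
add P: (47, 50) + (5, 83). λ = (83 - 50)/(5 - 47) ≡ 33/47 mod 89. 47⁻¹ ≡ 36 (mod 89), so λ ≡ 31.
  x = λ² - 47 - 5 = 961 - 52 ≡ 19; y = λ·(47 - 19) - 50 ≡ 17. → (19, 17)
double: tangent at (19, 17): λ = (3·19² + 52)/(2·17) ≡ 67/34. 34⁻¹ ≡ 55 (mod 89), so λ ≡ 67·55 ≡ 36.
  x = λ² - 19 - 19 = 1296 - 38 ≡ 12; y = λ·(19 - 12) - 17 ≡ 57. → (12, 57)

(12, 57)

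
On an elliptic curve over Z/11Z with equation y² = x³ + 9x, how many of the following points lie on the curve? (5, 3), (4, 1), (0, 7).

(5, 3): 3² ≡ 9, rhs ≡ 5 → off.
(4, 1): 1² ≡ 1, rhs ≡ 1 → on.
(0, 7): 7² ≡ 5, rhs ≡ 0 → off.

1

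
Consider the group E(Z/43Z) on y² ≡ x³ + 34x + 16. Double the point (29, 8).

(0, 39)

tangent at (29, 8): λ = (3·29² + 34)/(2·8) ≡ 20/16. 16⁻¹ ≡ 35 (mod 43), so λ ≡ 20·35 ≡ 12.
  x = λ² - 29 - 29 = 144 - 58 ≡ 0; y = λ·(29 - 0) - 8 ≡ 39. → (0, 39)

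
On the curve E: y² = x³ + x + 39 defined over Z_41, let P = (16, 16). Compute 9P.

(30, 3)

Double-and-add on 9 = (1001)₂. Start with P = (16, 16) for the leading 1-bit.
double: tangent at (16, 16): λ = (3·16² + 1)/(2·16) ≡ 31/32. 32⁻¹ ≡ 9 (mod 41) since 32·9 = 288 ≡ 1, so λ ≡ 31·9 ≡ 33.
  x = λ² - 16 - 16 = 1089 - 32 ≡ 32; y = λ·(16 - 32) - 16 ≡ 30. → (32, 30)
double: tangent at (32, 30): λ = (3·32² + 1)/(2·30) ≡ 39/19. 19⁻¹ ≡ 13 (mod 41) since 19·13 = 247 ≡ 1, so λ ≡ 39·13 ≡ 15.
  x = λ² - 32 - 32 = 225 - 64 ≡ 38; y = λ·(32 - 38) - 30 ≡ 3. → (38, 3)
double: tangent at (38, 3): λ = (3·38² + 1)/(2·3) ≡ 28/6. 6⁻¹ ≡ 7 (mod 41), so λ ≡ 28·7 ≡ 32.
  x = λ² - 38 - 38 = 1024 - 76 ≡ 5; y = λ·(38 - 5) - 3 ≡ 28. → (5, 28)
add P: (5, 28) + (16, 16). λ = (16 - 28)/(16 - 5) ≡ 29/11 mod 41. 11⁻¹ ≡ 15 (mod 41) since 11·15 = 165 ≡ 1, so λ ≡ 25.
  x = λ² - 5 - 16 = 625 - 21 ≡ 30; y = λ·(5 - 30) - 28 ≡ 3. → (30, 3)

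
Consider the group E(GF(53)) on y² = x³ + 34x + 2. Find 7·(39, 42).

(10, 21)

Write Q = (39, 42).
Double-and-add on 7 = (111)₂. Start with Q = (39, 42) for the leading 1-bit.
double: tangent at (39, 42): λ = (3·39² + 34)/(2·42) ≡ 39/31. 31⁻¹ ≡ 12 (mod 53) since 31·12 = 372 ≡ 1, so λ ≡ 39·12 ≡ 44.
  x = λ² - 39 - 39 = 1936 - 78 ≡ 3; y = λ·(39 - 3) - 42 ≡ 5. → (3, 5)
add Q: (3, 5) + (39, 42). λ = (42 - 5)/(39 - 3) ≡ 37/36 mod 53. 36⁻¹ ≡ 28 (mod 53), so λ ≡ 29.
  x = λ² - 3 - 39 = 841 - 42 ≡ 4; y = λ·(3 - 4) - 5 ≡ 19. → (4, 19)
double: tangent at (4, 19): λ = (3·4² + 34)/(2·19) ≡ 29/38. 38⁻¹ ≡ 7 (mod 53), so λ ≡ 29·7 ≡ 44.
  x = λ² - 4 - 4 = 1936 - 8 ≡ 20; y = λ·(4 - 20) - 19 ≡ 19. → (20, 19)
add Q: (20, 19) + (39, 42). λ = (42 - 19)/(39 - 20) ≡ 23/19 mod 53. 19⁻¹ ≡ 14 (mod 53) since 19·14 = 266 ≡ 1, so λ ≡ 4.
  x = λ² - 20 - 39 = 16 - 59 ≡ 10; y = λ·(20 - 10) - 19 ≡ 21. → (10, 21)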